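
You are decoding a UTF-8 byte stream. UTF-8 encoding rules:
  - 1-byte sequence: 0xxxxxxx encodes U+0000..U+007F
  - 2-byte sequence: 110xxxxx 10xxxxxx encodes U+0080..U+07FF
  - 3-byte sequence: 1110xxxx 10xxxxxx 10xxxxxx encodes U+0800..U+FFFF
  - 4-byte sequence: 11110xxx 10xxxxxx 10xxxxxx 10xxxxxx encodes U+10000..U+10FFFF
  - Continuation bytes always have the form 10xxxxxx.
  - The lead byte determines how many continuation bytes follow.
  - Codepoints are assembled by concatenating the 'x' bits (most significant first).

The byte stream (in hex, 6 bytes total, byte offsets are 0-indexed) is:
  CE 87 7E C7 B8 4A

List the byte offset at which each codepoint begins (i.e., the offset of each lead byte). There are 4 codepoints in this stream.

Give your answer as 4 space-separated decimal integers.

Byte[0]=CE: 2-byte lead, need 1 cont bytes. acc=0xE
Byte[1]=87: continuation. acc=(acc<<6)|0x07=0x387
Completed: cp=U+0387 (starts at byte 0)
Byte[2]=7E: 1-byte ASCII. cp=U+007E
Byte[3]=C7: 2-byte lead, need 1 cont bytes. acc=0x7
Byte[4]=B8: continuation. acc=(acc<<6)|0x38=0x1F8
Completed: cp=U+01F8 (starts at byte 3)
Byte[5]=4A: 1-byte ASCII. cp=U+004A

Answer: 0 2 3 5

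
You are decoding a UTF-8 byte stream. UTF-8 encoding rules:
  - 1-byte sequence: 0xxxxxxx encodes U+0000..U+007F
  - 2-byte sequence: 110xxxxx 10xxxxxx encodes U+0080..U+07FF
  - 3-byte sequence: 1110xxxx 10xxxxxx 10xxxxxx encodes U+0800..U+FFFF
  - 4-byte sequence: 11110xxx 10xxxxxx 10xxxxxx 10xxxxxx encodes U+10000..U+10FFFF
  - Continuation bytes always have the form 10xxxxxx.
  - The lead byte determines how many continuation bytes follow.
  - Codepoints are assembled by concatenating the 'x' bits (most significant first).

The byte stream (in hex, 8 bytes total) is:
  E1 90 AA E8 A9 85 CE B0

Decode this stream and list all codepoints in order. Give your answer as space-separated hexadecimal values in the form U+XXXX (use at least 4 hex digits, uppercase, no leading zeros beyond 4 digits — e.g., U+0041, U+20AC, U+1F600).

Byte[0]=E1: 3-byte lead, need 2 cont bytes. acc=0x1
Byte[1]=90: continuation. acc=(acc<<6)|0x10=0x50
Byte[2]=AA: continuation. acc=(acc<<6)|0x2A=0x142A
Completed: cp=U+142A (starts at byte 0)
Byte[3]=E8: 3-byte lead, need 2 cont bytes. acc=0x8
Byte[4]=A9: continuation. acc=(acc<<6)|0x29=0x229
Byte[5]=85: continuation. acc=(acc<<6)|0x05=0x8A45
Completed: cp=U+8A45 (starts at byte 3)
Byte[6]=CE: 2-byte lead, need 1 cont bytes. acc=0xE
Byte[7]=B0: continuation. acc=(acc<<6)|0x30=0x3B0
Completed: cp=U+03B0 (starts at byte 6)

Answer: U+142A U+8A45 U+03B0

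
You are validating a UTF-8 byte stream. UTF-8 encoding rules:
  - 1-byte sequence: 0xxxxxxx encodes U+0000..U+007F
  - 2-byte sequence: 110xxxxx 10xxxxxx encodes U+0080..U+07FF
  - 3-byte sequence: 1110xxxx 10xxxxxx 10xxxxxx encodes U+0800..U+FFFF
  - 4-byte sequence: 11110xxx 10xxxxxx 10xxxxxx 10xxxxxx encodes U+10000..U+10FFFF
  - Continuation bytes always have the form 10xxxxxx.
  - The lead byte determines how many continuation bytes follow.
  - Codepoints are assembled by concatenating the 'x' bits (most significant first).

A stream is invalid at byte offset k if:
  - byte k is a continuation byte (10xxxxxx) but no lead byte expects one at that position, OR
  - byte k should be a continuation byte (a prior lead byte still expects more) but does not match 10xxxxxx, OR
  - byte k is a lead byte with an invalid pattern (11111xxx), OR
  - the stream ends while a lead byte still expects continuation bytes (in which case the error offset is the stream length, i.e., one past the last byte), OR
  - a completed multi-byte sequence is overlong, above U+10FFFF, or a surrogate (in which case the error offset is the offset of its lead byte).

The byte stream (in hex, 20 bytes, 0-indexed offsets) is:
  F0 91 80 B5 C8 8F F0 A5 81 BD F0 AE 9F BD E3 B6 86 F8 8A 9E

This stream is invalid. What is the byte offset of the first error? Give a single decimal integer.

Answer: 17

Derivation:
Byte[0]=F0: 4-byte lead, need 3 cont bytes. acc=0x0
Byte[1]=91: continuation. acc=(acc<<6)|0x11=0x11
Byte[2]=80: continuation. acc=(acc<<6)|0x00=0x440
Byte[3]=B5: continuation. acc=(acc<<6)|0x35=0x11035
Completed: cp=U+11035 (starts at byte 0)
Byte[4]=C8: 2-byte lead, need 1 cont bytes. acc=0x8
Byte[5]=8F: continuation. acc=(acc<<6)|0x0F=0x20F
Completed: cp=U+020F (starts at byte 4)
Byte[6]=F0: 4-byte lead, need 3 cont bytes. acc=0x0
Byte[7]=A5: continuation. acc=(acc<<6)|0x25=0x25
Byte[8]=81: continuation. acc=(acc<<6)|0x01=0x941
Byte[9]=BD: continuation. acc=(acc<<6)|0x3D=0x2507D
Completed: cp=U+2507D (starts at byte 6)
Byte[10]=F0: 4-byte lead, need 3 cont bytes. acc=0x0
Byte[11]=AE: continuation. acc=(acc<<6)|0x2E=0x2E
Byte[12]=9F: continuation. acc=(acc<<6)|0x1F=0xB9F
Byte[13]=BD: continuation. acc=(acc<<6)|0x3D=0x2E7FD
Completed: cp=U+2E7FD (starts at byte 10)
Byte[14]=E3: 3-byte lead, need 2 cont bytes. acc=0x3
Byte[15]=B6: continuation. acc=(acc<<6)|0x36=0xF6
Byte[16]=86: continuation. acc=(acc<<6)|0x06=0x3D86
Completed: cp=U+3D86 (starts at byte 14)
Byte[17]=F8: INVALID lead byte (not 0xxx/110x/1110/11110)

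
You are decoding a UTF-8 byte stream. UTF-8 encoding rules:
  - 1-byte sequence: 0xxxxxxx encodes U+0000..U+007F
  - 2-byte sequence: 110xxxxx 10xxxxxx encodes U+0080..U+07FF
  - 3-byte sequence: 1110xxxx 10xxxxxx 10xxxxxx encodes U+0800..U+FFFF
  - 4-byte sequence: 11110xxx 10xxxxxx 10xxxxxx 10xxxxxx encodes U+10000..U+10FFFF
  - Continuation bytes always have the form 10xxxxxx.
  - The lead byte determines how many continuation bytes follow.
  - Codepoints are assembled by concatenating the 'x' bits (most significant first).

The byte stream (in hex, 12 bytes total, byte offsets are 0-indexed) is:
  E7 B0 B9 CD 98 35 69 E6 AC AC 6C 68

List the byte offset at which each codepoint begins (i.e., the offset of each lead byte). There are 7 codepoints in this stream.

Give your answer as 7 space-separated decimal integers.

Byte[0]=E7: 3-byte lead, need 2 cont bytes. acc=0x7
Byte[1]=B0: continuation. acc=(acc<<6)|0x30=0x1F0
Byte[2]=B9: continuation. acc=(acc<<6)|0x39=0x7C39
Completed: cp=U+7C39 (starts at byte 0)
Byte[3]=CD: 2-byte lead, need 1 cont bytes. acc=0xD
Byte[4]=98: continuation. acc=(acc<<6)|0x18=0x358
Completed: cp=U+0358 (starts at byte 3)
Byte[5]=35: 1-byte ASCII. cp=U+0035
Byte[6]=69: 1-byte ASCII. cp=U+0069
Byte[7]=E6: 3-byte lead, need 2 cont bytes. acc=0x6
Byte[8]=AC: continuation. acc=(acc<<6)|0x2C=0x1AC
Byte[9]=AC: continuation. acc=(acc<<6)|0x2C=0x6B2C
Completed: cp=U+6B2C (starts at byte 7)
Byte[10]=6C: 1-byte ASCII. cp=U+006C
Byte[11]=68: 1-byte ASCII. cp=U+0068

Answer: 0 3 5 6 7 10 11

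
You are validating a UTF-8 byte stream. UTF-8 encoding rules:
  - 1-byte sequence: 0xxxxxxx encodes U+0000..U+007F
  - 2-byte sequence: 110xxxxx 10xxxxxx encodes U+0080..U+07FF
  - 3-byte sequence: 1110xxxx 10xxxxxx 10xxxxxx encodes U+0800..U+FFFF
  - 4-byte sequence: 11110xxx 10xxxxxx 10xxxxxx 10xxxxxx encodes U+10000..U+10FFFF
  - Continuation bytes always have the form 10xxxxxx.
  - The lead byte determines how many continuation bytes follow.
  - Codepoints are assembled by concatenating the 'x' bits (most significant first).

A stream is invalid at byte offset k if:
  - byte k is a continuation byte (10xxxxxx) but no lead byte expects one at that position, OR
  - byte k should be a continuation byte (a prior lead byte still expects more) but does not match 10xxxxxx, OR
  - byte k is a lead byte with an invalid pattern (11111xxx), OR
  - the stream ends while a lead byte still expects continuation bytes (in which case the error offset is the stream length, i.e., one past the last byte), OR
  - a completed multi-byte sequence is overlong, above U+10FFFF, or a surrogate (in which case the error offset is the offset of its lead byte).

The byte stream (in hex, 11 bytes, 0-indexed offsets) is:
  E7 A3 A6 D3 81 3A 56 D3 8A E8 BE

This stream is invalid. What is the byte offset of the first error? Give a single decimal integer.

Byte[0]=E7: 3-byte lead, need 2 cont bytes. acc=0x7
Byte[1]=A3: continuation. acc=(acc<<6)|0x23=0x1E3
Byte[2]=A6: continuation. acc=(acc<<6)|0x26=0x78E6
Completed: cp=U+78E6 (starts at byte 0)
Byte[3]=D3: 2-byte lead, need 1 cont bytes. acc=0x13
Byte[4]=81: continuation. acc=(acc<<6)|0x01=0x4C1
Completed: cp=U+04C1 (starts at byte 3)
Byte[5]=3A: 1-byte ASCII. cp=U+003A
Byte[6]=56: 1-byte ASCII. cp=U+0056
Byte[7]=D3: 2-byte lead, need 1 cont bytes. acc=0x13
Byte[8]=8A: continuation. acc=(acc<<6)|0x0A=0x4CA
Completed: cp=U+04CA (starts at byte 7)
Byte[9]=E8: 3-byte lead, need 2 cont bytes. acc=0x8
Byte[10]=BE: continuation. acc=(acc<<6)|0x3E=0x23E
Byte[11]: stream ended, expected continuation. INVALID

Answer: 11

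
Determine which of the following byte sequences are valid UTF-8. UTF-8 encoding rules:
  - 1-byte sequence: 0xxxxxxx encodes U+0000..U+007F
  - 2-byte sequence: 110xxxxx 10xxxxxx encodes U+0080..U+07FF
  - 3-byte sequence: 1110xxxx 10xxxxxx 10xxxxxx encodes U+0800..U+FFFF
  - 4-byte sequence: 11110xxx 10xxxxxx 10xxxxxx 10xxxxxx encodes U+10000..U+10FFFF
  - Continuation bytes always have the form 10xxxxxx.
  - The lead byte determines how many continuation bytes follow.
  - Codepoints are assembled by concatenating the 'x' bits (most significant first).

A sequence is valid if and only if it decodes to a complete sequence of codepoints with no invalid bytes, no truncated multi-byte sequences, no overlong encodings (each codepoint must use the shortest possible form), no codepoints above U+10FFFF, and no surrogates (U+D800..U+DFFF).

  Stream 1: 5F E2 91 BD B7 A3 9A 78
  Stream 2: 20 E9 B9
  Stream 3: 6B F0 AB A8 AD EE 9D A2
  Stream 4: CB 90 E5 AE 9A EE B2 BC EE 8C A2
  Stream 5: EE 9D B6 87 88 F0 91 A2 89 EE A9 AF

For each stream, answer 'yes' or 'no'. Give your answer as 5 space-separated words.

Answer: no no yes yes no

Derivation:
Stream 1: error at byte offset 4. INVALID
Stream 2: error at byte offset 3. INVALID
Stream 3: decodes cleanly. VALID
Stream 4: decodes cleanly. VALID
Stream 5: error at byte offset 3. INVALID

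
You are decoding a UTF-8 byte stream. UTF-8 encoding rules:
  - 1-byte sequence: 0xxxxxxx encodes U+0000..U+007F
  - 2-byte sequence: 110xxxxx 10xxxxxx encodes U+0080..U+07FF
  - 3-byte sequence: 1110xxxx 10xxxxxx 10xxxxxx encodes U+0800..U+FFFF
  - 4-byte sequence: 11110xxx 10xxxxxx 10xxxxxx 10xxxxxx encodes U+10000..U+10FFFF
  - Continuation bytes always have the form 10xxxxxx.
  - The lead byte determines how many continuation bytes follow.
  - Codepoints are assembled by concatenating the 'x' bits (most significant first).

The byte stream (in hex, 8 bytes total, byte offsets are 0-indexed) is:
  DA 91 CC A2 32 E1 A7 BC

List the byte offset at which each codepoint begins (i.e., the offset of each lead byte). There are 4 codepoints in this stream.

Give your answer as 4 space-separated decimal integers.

Answer: 0 2 4 5

Derivation:
Byte[0]=DA: 2-byte lead, need 1 cont bytes. acc=0x1A
Byte[1]=91: continuation. acc=(acc<<6)|0x11=0x691
Completed: cp=U+0691 (starts at byte 0)
Byte[2]=CC: 2-byte lead, need 1 cont bytes. acc=0xC
Byte[3]=A2: continuation. acc=(acc<<6)|0x22=0x322
Completed: cp=U+0322 (starts at byte 2)
Byte[4]=32: 1-byte ASCII. cp=U+0032
Byte[5]=E1: 3-byte lead, need 2 cont bytes. acc=0x1
Byte[6]=A7: continuation. acc=(acc<<6)|0x27=0x67
Byte[7]=BC: continuation. acc=(acc<<6)|0x3C=0x19FC
Completed: cp=U+19FC (starts at byte 5)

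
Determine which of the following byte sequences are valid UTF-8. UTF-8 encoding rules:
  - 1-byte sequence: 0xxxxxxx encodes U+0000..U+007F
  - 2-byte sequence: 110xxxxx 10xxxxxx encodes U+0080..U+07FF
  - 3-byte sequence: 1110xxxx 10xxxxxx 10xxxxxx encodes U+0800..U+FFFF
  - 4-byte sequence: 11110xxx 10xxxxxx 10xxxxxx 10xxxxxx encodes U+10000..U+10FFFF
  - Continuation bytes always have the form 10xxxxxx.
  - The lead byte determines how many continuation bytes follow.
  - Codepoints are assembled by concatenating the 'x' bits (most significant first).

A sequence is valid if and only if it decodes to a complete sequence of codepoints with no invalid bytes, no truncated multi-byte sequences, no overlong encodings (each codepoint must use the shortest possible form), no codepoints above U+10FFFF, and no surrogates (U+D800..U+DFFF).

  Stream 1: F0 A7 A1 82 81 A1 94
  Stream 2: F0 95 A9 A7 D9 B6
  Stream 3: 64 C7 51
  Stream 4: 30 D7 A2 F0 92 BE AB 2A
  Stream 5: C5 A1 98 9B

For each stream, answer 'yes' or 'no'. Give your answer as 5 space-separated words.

Answer: no yes no yes no

Derivation:
Stream 1: error at byte offset 4. INVALID
Stream 2: decodes cleanly. VALID
Stream 3: error at byte offset 2. INVALID
Stream 4: decodes cleanly. VALID
Stream 5: error at byte offset 2. INVALID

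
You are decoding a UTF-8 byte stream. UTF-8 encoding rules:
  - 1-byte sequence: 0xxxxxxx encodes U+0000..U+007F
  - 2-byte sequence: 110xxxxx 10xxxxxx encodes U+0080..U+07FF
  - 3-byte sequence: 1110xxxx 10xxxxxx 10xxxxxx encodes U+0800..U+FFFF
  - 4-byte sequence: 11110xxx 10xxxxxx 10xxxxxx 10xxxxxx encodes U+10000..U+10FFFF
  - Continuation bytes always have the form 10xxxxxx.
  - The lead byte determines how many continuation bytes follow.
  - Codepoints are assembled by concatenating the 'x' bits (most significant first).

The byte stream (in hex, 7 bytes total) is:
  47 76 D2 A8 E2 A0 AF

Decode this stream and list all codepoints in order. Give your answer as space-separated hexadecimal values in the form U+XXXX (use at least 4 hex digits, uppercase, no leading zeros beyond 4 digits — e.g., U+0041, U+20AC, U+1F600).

Byte[0]=47: 1-byte ASCII. cp=U+0047
Byte[1]=76: 1-byte ASCII. cp=U+0076
Byte[2]=D2: 2-byte lead, need 1 cont bytes. acc=0x12
Byte[3]=A8: continuation. acc=(acc<<6)|0x28=0x4A8
Completed: cp=U+04A8 (starts at byte 2)
Byte[4]=E2: 3-byte lead, need 2 cont bytes. acc=0x2
Byte[5]=A0: continuation. acc=(acc<<6)|0x20=0xA0
Byte[6]=AF: continuation. acc=(acc<<6)|0x2F=0x282F
Completed: cp=U+282F (starts at byte 4)

Answer: U+0047 U+0076 U+04A8 U+282F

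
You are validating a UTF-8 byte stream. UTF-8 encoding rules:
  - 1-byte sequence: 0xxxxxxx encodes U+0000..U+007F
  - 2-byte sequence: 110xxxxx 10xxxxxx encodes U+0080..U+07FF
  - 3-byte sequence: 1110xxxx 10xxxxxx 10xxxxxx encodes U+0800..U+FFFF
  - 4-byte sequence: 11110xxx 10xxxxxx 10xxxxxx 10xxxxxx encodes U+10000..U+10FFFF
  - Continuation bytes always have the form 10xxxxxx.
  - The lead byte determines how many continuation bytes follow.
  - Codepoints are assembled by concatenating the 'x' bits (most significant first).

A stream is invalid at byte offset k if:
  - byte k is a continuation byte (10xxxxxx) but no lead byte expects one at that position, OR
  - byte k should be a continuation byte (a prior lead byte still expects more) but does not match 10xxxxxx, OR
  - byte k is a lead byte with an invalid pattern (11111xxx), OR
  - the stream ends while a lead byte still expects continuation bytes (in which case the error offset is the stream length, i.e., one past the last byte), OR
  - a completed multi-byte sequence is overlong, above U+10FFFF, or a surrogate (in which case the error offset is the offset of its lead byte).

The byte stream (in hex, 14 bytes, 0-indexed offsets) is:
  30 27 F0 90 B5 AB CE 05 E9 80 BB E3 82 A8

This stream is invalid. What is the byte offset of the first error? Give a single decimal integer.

Byte[0]=30: 1-byte ASCII. cp=U+0030
Byte[1]=27: 1-byte ASCII. cp=U+0027
Byte[2]=F0: 4-byte lead, need 3 cont bytes. acc=0x0
Byte[3]=90: continuation. acc=(acc<<6)|0x10=0x10
Byte[4]=B5: continuation. acc=(acc<<6)|0x35=0x435
Byte[5]=AB: continuation. acc=(acc<<6)|0x2B=0x10D6B
Completed: cp=U+10D6B (starts at byte 2)
Byte[6]=CE: 2-byte lead, need 1 cont bytes. acc=0xE
Byte[7]=05: expected 10xxxxxx continuation. INVALID

Answer: 7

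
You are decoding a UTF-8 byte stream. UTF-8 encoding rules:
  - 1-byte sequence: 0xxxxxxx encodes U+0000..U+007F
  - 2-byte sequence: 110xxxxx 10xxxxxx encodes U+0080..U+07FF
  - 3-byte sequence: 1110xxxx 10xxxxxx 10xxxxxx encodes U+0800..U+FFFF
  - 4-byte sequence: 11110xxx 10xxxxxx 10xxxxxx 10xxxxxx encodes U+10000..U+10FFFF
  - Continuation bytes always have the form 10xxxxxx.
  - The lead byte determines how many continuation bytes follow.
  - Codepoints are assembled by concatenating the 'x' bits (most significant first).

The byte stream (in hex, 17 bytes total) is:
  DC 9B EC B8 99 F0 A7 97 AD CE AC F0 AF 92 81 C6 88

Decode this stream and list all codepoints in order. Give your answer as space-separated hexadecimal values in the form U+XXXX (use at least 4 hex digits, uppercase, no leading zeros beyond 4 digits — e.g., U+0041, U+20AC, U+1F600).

Answer: U+071B U+CE19 U+275ED U+03AC U+2F481 U+0188

Derivation:
Byte[0]=DC: 2-byte lead, need 1 cont bytes. acc=0x1C
Byte[1]=9B: continuation. acc=(acc<<6)|0x1B=0x71B
Completed: cp=U+071B (starts at byte 0)
Byte[2]=EC: 3-byte lead, need 2 cont bytes. acc=0xC
Byte[3]=B8: continuation. acc=(acc<<6)|0x38=0x338
Byte[4]=99: continuation. acc=(acc<<6)|0x19=0xCE19
Completed: cp=U+CE19 (starts at byte 2)
Byte[5]=F0: 4-byte lead, need 3 cont bytes. acc=0x0
Byte[6]=A7: continuation. acc=(acc<<6)|0x27=0x27
Byte[7]=97: continuation. acc=(acc<<6)|0x17=0x9D7
Byte[8]=AD: continuation. acc=(acc<<6)|0x2D=0x275ED
Completed: cp=U+275ED (starts at byte 5)
Byte[9]=CE: 2-byte lead, need 1 cont bytes. acc=0xE
Byte[10]=AC: continuation. acc=(acc<<6)|0x2C=0x3AC
Completed: cp=U+03AC (starts at byte 9)
Byte[11]=F0: 4-byte lead, need 3 cont bytes. acc=0x0
Byte[12]=AF: continuation. acc=(acc<<6)|0x2F=0x2F
Byte[13]=92: continuation. acc=(acc<<6)|0x12=0xBD2
Byte[14]=81: continuation. acc=(acc<<6)|0x01=0x2F481
Completed: cp=U+2F481 (starts at byte 11)
Byte[15]=C6: 2-byte lead, need 1 cont bytes. acc=0x6
Byte[16]=88: continuation. acc=(acc<<6)|0x08=0x188
Completed: cp=U+0188 (starts at byte 15)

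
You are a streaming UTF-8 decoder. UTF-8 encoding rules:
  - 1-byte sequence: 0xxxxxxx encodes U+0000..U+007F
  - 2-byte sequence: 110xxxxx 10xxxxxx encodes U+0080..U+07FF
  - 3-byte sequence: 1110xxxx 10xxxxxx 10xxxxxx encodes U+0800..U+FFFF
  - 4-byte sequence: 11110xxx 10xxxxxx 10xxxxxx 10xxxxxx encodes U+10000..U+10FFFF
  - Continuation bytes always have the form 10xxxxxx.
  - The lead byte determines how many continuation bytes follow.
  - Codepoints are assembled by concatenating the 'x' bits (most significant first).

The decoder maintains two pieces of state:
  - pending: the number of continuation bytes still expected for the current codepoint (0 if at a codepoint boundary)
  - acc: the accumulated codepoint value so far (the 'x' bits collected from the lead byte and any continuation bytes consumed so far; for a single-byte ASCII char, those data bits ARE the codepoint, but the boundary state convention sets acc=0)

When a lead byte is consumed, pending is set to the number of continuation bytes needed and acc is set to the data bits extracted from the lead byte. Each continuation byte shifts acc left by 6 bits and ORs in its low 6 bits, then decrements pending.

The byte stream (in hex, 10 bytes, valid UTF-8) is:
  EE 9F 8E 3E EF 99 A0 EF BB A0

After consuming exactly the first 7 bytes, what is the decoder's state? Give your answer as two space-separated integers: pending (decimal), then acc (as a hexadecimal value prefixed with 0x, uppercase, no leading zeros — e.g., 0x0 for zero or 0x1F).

Byte[0]=EE: 3-byte lead. pending=2, acc=0xE
Byte[1]=9F: continuation. acc=(acc<<6)|0x1F=0x39F, pending=1
Byte[2]=8E: continuation. acc=(acc<<6)|0x0E=0xE7CE, pending=0
Byte[3]=3E: 1-byte. pending=0, acc=0x0
Byte[4]=EF: 3-byte lead. pending=2, acc=0xF
Byte[5]=99: continuation. acc=(acc<<6)|0x19=0x3D9, pending=1
Byte[6]=A0: continuation. acc=(acc<<6)|0x20=0xF660, pending=0

Answer: 0 0xF660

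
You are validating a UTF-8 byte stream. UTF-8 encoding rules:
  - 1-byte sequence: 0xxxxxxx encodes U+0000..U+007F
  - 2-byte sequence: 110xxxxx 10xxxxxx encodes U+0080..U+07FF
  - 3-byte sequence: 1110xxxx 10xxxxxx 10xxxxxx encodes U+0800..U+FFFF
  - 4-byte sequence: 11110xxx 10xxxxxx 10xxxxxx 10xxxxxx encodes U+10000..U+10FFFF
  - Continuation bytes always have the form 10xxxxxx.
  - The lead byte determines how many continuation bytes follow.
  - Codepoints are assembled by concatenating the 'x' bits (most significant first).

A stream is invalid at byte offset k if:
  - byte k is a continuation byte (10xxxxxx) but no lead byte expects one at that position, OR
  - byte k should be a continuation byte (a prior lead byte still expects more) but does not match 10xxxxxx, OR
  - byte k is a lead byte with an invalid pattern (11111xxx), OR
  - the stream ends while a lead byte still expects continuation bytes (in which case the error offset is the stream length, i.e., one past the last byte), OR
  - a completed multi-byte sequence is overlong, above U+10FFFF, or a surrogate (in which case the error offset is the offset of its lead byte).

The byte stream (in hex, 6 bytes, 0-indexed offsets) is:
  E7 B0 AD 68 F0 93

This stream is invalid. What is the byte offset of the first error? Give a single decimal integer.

Byte[0]=E7: 3-byte lead, need 2 cont bytes. acc=0x7
Byte[1]=B0: continuation. acc=(acc<<6)|0x30=0x1F0
Byte[2]=AD: continuation. acc=(acc<<6)|0x2D=0x7C2D
Completed: cp=U+7C2D (starts at byte 0)
Byte[3]=68: 1-byte ASCII. cp=U+0068
Byte[4]=F0: 4-byte lead, need 3 cont bytes. acc=0x0
Byte[5]=93: continuation. acc=(acc<<6)|0x13=0x13
Byte[6]: stream ended, expected continuation. INVALID

Answer: 6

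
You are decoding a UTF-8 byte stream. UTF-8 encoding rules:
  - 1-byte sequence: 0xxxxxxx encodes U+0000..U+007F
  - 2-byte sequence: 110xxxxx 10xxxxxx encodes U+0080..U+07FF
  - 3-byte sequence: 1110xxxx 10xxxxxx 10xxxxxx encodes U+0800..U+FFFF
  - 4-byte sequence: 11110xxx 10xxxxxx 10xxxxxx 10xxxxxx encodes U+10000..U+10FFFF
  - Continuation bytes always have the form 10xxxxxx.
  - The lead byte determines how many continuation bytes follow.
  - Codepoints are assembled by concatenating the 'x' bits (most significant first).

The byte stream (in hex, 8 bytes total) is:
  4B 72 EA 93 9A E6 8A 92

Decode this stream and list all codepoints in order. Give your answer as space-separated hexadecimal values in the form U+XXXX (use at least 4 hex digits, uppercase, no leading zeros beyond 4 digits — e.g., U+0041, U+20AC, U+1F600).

Answer: U+004B U+0072 U+A4DA U+6292

Derivation:
Byte[0]=4B: 1-byte ASCII. cp=U+004B
Byte[1]=72: 1-byte ASCII. cp=U+0072
Byte[2]=EA: 3-byte lead, need 2 cont bytes. acc=0xA
Byte[3]=93: continuation. acc=(acc<<6)|0x13=0x293
Byte[4]=9A: continuation. acc=(acc<<6)|0x1A=0xA4DA
Completed: cp=U+A4DA (starts at byte 2)
Byte[5]=E6: 3-byte lead, need 2 cont bytes. acc=0x6
Byte[6]=8A: continuation. acc=(acc<<6)|0x0A=0x18A
Byte[7]=92: continuation. acc=(acc<<6)|0x12=0x6292
Completed: cp=U+6292 (starts at byte 5)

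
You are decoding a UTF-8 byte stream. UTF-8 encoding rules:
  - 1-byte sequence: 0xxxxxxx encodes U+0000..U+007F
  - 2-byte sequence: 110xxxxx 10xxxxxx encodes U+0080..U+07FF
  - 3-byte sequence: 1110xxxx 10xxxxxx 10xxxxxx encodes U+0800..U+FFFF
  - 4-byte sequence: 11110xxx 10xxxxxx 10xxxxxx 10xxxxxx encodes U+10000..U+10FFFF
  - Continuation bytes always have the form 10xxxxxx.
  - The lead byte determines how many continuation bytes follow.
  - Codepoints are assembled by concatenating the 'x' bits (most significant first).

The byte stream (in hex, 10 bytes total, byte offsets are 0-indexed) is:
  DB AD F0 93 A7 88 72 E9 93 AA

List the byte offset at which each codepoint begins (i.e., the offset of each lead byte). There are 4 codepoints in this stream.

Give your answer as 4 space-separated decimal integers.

Answer: 0 2 6 7

Derivation:
Byte[0]=DB: 2-byte lead, need 1 cont bytes. acc=0x1B
Byte[1]=AD: continuation. acc=(acc<<6)|0x2D=0x6ED
Completed: cp=U+06ED (starts at byte 0)
Byte[2]=F0: 4-byte lead, need 3 cont bytes. acc=0x0
Byte[3]=93: continuation. acc=(acc<<6)|0x13=0x13
Byte[4]=A7: continuation. acc=(acc<<6)|0x27=0x4E7
Byte[5]=88: continuation. acc=(acc<<6)|0x08=0x139C8
Completed: cp=U+139C8 (starts at byte 2)
Byte[6]=72: 1-byte ASCII. cp=U+0072
Byte[7]=E9: 3-byte lead, need 2 cont bytes. acc=0x9
Byte[8]=93: continuation. acc=(acc<<6)|0x13=0x253
Byte[9]=AA: continuation. acc=(acc<<6)|0x2A=0x94EA
Completed: cp=U+94EA (starts at byte 7)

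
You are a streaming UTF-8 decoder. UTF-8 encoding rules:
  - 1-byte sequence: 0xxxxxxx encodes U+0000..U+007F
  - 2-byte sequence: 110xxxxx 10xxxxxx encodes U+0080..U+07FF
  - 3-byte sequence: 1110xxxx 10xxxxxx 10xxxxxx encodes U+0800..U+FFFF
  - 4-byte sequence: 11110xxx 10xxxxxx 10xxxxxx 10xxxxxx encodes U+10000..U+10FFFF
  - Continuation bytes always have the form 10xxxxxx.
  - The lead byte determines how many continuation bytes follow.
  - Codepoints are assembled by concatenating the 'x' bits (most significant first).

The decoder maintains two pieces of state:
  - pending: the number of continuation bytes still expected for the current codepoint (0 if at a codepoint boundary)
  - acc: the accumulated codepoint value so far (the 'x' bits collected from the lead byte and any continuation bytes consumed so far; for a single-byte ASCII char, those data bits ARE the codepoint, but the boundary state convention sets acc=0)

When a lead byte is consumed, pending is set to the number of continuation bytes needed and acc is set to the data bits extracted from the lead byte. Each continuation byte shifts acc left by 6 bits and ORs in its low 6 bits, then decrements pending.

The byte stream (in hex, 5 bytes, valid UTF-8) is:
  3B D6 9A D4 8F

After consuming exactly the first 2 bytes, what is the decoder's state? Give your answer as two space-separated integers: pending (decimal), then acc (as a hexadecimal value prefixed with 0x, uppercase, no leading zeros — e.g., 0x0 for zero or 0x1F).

Answer: 1 0x16

Derivation:
Byte[0]=3B: 1-byte. pending=0, acc=0x0
Byte[1]=D6: 2-byte lead. pending=1, acc=0x16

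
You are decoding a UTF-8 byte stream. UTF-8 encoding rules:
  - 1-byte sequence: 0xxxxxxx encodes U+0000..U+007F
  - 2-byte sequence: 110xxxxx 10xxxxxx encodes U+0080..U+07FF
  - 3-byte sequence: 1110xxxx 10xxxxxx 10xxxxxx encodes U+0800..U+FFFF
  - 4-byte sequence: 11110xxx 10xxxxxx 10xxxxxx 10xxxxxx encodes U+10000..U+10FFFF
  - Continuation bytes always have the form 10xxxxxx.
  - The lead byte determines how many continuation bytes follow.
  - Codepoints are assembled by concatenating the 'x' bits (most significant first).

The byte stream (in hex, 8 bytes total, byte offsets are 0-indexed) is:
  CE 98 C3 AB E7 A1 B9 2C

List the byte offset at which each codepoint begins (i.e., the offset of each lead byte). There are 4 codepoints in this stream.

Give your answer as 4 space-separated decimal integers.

Answer: 0 2 4 7

Derivation:
Byte[0]=CE: 2-byte lead, need 1 cont bytes. acc=0xE
Byte[1]=98: continuation. acc=(acc<<6)|0x18=0x398
Completed: cp=U+0398 (starts at byte 0)
Byte[2]=C3: 2-byte lead, need 1 cont bytes. acc=0x3
Byte[3]=AB: continuation. acc=(acc<<6)|0x2B=0xEB
Completed: cp=U+00EB (starts at byte 2)
Byte[4]=E7: 3-byte lead, need 2 cont bytes. acc=0x7
Byte[5]=A1: continuation. acc=(acc<<6)|0x21=0x1E1
Byte[6]=B9: continuation. acc=(acc<<6)|0x39=0x7879
Completed: cp=U+7879 (starts at byte 4)
Byte[7]=2C: 1-byte ASCII. cp=U+002C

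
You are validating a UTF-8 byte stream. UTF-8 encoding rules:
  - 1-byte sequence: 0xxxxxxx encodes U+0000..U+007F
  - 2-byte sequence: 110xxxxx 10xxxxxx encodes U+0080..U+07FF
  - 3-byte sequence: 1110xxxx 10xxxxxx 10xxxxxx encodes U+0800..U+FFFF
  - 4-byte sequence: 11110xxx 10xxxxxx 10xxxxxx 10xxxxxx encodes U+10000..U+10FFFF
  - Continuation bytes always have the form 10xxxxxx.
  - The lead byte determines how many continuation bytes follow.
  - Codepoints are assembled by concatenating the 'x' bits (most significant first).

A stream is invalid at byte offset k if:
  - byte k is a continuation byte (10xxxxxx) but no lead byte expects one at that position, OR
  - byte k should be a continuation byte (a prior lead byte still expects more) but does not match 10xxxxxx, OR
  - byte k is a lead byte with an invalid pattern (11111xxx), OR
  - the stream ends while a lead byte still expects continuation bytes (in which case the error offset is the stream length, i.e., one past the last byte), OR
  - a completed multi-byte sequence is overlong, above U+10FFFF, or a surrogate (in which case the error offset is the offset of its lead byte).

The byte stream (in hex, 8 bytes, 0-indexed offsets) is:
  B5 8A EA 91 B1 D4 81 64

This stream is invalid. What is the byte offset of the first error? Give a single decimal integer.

Byte[0]=B5: INVALID lead byte (not 0xxx/110x/1110/11110)

Answer: 0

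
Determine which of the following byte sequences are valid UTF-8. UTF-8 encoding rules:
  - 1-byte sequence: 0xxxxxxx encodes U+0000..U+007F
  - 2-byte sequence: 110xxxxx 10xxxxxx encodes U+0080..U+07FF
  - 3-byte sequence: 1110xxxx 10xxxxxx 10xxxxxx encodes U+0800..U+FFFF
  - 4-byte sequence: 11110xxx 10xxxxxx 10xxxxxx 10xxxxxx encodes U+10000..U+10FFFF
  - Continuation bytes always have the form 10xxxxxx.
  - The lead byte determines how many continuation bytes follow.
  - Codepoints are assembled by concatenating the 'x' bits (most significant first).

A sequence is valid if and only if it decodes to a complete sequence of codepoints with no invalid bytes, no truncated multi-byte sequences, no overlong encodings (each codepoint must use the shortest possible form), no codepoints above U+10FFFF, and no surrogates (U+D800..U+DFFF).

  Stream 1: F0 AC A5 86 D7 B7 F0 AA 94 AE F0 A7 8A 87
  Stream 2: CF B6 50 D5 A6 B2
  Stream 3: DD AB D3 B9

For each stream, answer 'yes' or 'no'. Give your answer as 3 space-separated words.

Answer: yes no yes

Derivation:
Stream 1: decodes cleanly. VALID
Stream 2: error at byte offset 5. INVALID
Stream 3: decodes cleanly. VALID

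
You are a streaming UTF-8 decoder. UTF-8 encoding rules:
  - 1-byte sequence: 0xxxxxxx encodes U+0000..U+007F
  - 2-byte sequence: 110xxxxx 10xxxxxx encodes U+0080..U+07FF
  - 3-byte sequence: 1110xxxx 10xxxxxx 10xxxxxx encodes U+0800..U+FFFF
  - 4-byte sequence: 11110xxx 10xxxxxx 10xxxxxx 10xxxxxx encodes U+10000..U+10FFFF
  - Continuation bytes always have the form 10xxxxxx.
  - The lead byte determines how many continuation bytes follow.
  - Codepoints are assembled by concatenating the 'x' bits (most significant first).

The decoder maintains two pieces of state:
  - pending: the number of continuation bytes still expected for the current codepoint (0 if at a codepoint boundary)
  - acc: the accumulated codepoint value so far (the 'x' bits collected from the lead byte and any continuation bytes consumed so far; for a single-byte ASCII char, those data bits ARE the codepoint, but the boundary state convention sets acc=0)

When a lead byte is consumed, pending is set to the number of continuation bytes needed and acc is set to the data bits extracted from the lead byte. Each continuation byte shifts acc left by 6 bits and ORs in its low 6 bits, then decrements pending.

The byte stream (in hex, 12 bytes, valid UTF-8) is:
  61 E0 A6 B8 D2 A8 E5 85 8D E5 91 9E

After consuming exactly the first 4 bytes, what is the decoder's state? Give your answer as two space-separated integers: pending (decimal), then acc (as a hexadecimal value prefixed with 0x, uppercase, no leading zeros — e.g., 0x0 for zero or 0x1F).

Byte[0]=61: 1-byte. pending=0, acc=0x0
Byte[1]=E0: 3-byte lead. pending=2, acc=0x0
Byte[2]=A6: continuation. acc=(acc<<6)|0x26=0x26, pending=1
Byte[3]=B8: continuation. acc=(acc<<6)|0x38=0x9B8, pending=0

Answer: 0 0x9B8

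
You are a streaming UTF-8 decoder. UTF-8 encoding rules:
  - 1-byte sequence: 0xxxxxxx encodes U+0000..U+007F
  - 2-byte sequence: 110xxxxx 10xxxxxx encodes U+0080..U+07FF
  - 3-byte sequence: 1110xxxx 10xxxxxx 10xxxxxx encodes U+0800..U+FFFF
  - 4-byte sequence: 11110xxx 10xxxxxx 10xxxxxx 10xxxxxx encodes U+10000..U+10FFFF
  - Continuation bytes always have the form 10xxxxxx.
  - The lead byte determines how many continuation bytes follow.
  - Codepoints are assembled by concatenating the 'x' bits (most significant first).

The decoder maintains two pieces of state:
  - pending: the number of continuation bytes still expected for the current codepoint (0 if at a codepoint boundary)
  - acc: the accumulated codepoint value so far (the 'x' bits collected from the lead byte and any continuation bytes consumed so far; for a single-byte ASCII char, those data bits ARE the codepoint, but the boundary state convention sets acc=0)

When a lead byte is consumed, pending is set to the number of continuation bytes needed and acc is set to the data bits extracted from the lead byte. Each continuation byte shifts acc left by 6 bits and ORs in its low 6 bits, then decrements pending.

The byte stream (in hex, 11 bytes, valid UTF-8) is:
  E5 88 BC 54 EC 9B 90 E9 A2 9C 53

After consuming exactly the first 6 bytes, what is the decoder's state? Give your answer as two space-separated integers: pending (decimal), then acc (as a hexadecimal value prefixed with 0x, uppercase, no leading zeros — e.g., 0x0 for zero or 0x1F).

Answer: 1 0x31B

Derivation:
Byte[0]=E5: 3-byte lead. pending=2, acc=0x5
Byte[1]=88: continuation. acc=(acc<<6)|0x08=0x148, pending=1
Byte[2]=BC: continuation. acc=(acc<<6)|0x3C=0x523C, pending=0
Byte[3]=54: 1-byte. pending=0, acc=0x0
Byte[4]=EC: 3-byte lead. pending=2, acc=0xC
Byte[5]=9B: continuation. acc=(acc<<6)|0x1B=0x31B, pending=1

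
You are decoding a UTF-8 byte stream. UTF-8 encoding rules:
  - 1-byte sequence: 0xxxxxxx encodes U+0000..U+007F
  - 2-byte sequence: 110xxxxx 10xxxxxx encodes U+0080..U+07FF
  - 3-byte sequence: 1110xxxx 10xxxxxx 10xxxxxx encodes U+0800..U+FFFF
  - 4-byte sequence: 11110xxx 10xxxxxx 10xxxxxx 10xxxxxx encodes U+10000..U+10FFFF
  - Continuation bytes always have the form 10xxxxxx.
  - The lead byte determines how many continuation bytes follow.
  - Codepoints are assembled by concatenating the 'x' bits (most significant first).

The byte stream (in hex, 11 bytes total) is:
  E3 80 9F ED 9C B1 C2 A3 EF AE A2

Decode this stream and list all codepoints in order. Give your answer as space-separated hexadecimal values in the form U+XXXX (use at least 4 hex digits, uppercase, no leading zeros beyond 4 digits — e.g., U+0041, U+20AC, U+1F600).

Answer: U+301F U+D731 U+00A3 U+FBA2

Derivation:
Byte[0]=E3: 3-byte lead, need 2 cont bytes. acc=0x3
Byte[1]=80: continuation. acc=(acc<<6)|0x00=0xC0
Byte[2]=9F: continuation. acc=(acc<<6)|0x1F=0x301F
Completed: cp=U+301F (starts at byte 0)
Byte[3]=ED: 3-byte lead, need 2 cont bytes. acc=0xD
Byte[4]=9C: continuation. acc=(acc<<6)|0x1C=0x35C
Byte[5]=B1: continuation. acc=(acc<<6)|0x31=0xD731
Completed: cp=U+D731 (starts at byte 3)
Byte[6]=C2: 2-byte lead, need 1 cont bytes. acc=0x2
Byte[7]=A3: continuation. acc=(acc<<6)|0x23=0xA3
Completed: cp=U+00A3 (starts at byte 6)
Byte[8]=EF: 3-byte lead, need 2 cont bytes. acc=0xF
Byte[9]=AE: continuation. acc=(acc<<6)|0x2E=0x3EE
Byte[10]=A2: continuation. acc=(acc<<6)|0x22=0xFBA2
Completed: cp=U+FBA2 (starts at byte 8)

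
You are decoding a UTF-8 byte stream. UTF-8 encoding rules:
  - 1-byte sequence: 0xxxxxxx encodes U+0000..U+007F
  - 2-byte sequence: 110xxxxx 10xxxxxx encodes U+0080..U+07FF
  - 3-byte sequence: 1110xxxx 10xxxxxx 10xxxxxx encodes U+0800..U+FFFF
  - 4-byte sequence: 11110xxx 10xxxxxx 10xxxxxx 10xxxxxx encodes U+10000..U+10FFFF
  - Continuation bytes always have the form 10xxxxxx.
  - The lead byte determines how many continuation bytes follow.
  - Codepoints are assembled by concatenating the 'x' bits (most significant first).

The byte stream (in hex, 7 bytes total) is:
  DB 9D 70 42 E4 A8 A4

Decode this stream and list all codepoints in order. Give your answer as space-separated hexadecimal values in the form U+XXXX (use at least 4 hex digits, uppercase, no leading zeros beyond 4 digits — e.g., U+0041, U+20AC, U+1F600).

Answer: U+06DD U+0070 U+0042 U+4A24

Derivation:
Byte[0]=DB: 2-byte lead, need 1 cont bytes. acc=0x1B
Byte[1]=9D: continuation. acc=(acc<<6)|0x1D=0x6DD
Completed: cp=U+06DD (starts at byte 0)
Byte[2]=70: 1-byte ASCII. cp=U+0070
Byte[3]=42: 1-byte ASCII. cp=U+0042
Byte[4]=E4: 3-byte lead, need 2 cont bytes. acc=0x4
Byte[5]=A8: continuation. acc=(acc<<6)|0x28=0x128
Byte[6]=A4: continuation. acc=(acc<<6)|0x24=0x4A24
Completed: cp=U+4A24 (starts at byte 4)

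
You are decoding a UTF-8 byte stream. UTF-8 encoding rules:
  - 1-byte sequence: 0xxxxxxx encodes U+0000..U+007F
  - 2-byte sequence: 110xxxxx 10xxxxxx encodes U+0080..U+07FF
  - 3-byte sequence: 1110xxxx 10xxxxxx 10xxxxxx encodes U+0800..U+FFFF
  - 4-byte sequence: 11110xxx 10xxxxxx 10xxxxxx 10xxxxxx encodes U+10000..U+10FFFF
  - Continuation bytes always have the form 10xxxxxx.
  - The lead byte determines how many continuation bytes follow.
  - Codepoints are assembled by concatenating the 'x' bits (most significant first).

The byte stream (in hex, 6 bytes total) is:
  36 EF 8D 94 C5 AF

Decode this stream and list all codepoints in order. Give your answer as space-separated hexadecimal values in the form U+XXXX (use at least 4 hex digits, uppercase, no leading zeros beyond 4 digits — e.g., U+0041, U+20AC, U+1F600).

Byte[0]=36: 1-byte ASCII. cp=U+0036
Byte[1]=EF: 3-byte lead, need 2 cont bytes. acc=0xF
Byte[2]=8D: continuation. acc=(acc<<6)|0x0D=0x3CD
Byte[3]=94: continuation. acc=(acc<<6)|0x14=0xF354
Completed: cp=U+F354 (starts at byte 1)
Byte[4]=C5: 2-byte lead, need 1 cont bytes. acc=0x5
Byte[5]=AF: continuation. acc=(acc<<6)|0x2F=0x16F
Completed: cp=U+016F (starts at byte 4)

Answer: U+0036 U+F354 U+016F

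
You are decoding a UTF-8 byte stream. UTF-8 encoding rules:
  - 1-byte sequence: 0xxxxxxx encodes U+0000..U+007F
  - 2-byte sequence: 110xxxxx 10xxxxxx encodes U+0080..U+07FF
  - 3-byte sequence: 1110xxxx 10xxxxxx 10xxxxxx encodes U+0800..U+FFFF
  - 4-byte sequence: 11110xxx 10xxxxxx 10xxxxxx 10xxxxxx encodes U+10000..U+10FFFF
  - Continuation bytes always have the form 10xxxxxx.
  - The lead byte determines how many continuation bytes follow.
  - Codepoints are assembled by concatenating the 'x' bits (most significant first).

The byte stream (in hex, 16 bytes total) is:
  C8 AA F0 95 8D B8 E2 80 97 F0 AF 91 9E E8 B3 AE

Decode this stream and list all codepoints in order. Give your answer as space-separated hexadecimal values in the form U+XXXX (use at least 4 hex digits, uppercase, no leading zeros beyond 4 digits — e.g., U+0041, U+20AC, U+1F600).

Answer: U+022A U+15378 U+2017 U+2F45E U+8CEE

Derivation:
Byte[0]=C8: 2-byte lead, need 1 cont bytes. acc=0x8
Byte[1]=AA: continuation. acc=(acc<<6)|0x2A=0x22A
Completed: cp=U+022A (starts at byte 0)
Byte[2]=F0: 4-byte lead, need 3 cont bytes. acc=0x0
Byte[3]=95: continuation. acc=(acc<<6)|0x15=0x15
Byte[4]=8D: continuation. acc=(acc<<6)|0x0D=0x54D
Byte[5]=B8: continuation. acc=(acc<<6)|0x38=0x15378
Completed: cp=U+15378 (starts at byte 2)
Byte[6]=E2: 3-byte lead, need 2 cont bytes. acc=0x2
Byte[7]=80: continuation. acc=(acc<<6)|0x00=0x80
Byte[8]=97: continuation. acc=(acc<<6)|0x17=0x2017
Completed: cp=U+2017 (starts at byte 6)
Byte[9]=F0: 4-byte lead, need 3 cont bytes. acc=0x0
Byte[10]=AF: continuation. acc=(acc<<6)|0x2F=0x2F
Byte[11]=91: continuation. acc=(acc<<6)|0x11=0xBD1
Byte[12]=9E: continuation. acc=(acc<<6)|0x1E=0x2F45E
Completed: cp=U+2F45E (starts at byte 9)
Byte[13]=E8: 3-byte lead, need 2 cont bytes. acc=0x8
Byte[14]=B3: continuation. acc=(acc<<6)|0x33=0x233
Byte[15]=AE: continuation. acc=(acc<<6)|0x2E=0x8CEE
Completed: cp=U+8CEE (starts at byte 13)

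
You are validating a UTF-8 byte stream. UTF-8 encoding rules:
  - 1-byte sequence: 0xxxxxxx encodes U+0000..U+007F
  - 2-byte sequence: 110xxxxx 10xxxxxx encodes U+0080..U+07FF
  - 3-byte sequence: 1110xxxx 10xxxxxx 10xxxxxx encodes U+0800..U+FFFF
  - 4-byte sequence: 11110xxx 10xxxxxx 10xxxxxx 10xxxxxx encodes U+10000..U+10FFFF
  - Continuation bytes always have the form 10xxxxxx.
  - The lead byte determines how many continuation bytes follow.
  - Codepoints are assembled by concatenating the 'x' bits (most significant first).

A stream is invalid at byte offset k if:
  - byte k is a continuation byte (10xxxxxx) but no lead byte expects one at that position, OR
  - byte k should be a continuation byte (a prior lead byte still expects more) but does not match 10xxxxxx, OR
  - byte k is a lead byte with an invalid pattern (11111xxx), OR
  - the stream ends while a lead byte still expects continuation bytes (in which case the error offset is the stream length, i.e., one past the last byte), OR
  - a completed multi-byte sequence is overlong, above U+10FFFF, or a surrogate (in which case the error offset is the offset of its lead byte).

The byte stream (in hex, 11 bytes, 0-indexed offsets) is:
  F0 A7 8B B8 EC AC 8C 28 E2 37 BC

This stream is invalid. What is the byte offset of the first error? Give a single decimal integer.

Byte[0]=F0: 4-byte lead, need 3 cont bytes. acc=0x0
Byte[1]=A7: continuation. acc=(acc<<6)|0x27=0x27
Byte[2]=8B: continuation. acc=(acc<<6)|0x0B=0x9CB
Byte[3]=B8: continuation. acc=(acc<<6)|0x38=0x272F8
Completed: cp=U+272F8 (starts at byte 0)
Byte[4]=EC: 3-byte lead, need 2 cont bytes. acc=0xC
Byte[5]=AC: continuation. acc=(acc<<6)|0x2C=0x32C
Byte[6]=8C: continuation. acc=(acc<<6)|0x0C=0xCB0C
Completed: cp=U+CB0C (starts at byte 4)
Byte[7]=28: 1-byte ASCII. cp=U+0028
Byte[8]=E2: 3-byte lead, need 2 cont bytes. acc=0x2
Byte[9]=37: expected 10xxxxxx continuation. INVALID

Answer: 9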